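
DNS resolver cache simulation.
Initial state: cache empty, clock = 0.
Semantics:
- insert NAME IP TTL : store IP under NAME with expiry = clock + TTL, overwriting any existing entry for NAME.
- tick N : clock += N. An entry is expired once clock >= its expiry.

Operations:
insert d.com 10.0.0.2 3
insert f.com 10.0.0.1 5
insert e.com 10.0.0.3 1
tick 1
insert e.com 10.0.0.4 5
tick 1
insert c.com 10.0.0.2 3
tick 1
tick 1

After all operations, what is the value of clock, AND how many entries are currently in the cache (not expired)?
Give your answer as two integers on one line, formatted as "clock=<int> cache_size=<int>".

Op 1: insert d.com -> 10.0.0.2 (expiry=0+3=3). clock=0
Op 2: insert f.com -> 10.0.0.1 (expiry=0+5=5). clock=0
Op 3: insert e.com -> 10.0.0.3 (expiry=0+1=1). clock=0
Op 4: tick 1 -> clock=1. purged={e.com}
Op 5: insert e.com -> 10.0.0.4 (expiry=1+5=6). clock=1
Op 6: tick 1 -> clock=2.
Op 7: insert c.com -> 10.0.0.2 (expiry=2+3=5). clock=2
Op 8: tick 1 -> clock=3. purged={d.com}
Op 9: tick 1 -> clock=4.
Final clock = 4
Final cache (unexpired): {c.com,e.com,f.com} -> size=3

Answer: clock=4 cache_size=3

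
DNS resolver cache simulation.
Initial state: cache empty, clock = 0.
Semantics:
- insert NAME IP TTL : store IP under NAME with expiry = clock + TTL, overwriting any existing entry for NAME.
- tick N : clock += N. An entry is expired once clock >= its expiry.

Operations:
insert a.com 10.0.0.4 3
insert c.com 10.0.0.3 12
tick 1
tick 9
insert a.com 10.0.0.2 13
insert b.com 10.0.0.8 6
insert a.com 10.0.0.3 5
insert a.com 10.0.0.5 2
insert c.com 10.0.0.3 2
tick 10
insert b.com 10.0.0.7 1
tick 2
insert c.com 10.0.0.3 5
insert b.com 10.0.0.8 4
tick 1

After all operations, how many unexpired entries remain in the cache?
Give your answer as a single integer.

Op 1: insert a.com -> 10.0.0.4 (expiry=0+3=3). clock=0
Op 2: insert c.com -> 10.0.0.3 (expiry=0+12=12). clock=0
Op 3: tick 1 -> clock=1.
Op 4: tick 9 -> clock=10. purged={a.com}
Op 5: insert a.com -> 10.0.0.2 (expiry=10+13=23). clock=10
Op 6: insert b.com -> 10.0.0.8 (expiry=10+6=16). clock=10
Op 7: insert a.com -> 10.0.0.3 (expiry=10+5=15). clock=10
Op 8: insert a.com -> 10.0.0.5 (expiry=10+2=12). clock=10
Op 9: insert c.com -> 10.0.0.3 (expiry=10+2=12). clock=10
Op 10: tick 10 -> clock=20. purged={a.com,b.com,c.com}
Op 11: insert b.com -> 10.0.0.7 (expiry=20+1=21). clock=20
Op 12: tick 2 -> clock=22. purged={b.com}
Op 13: insert c.com -> 10.0.0.3 (expiry=22+5=27). clock=22
Op 14: insert b.com -> 10.0.0.8 (expiry=22+4=26). clock=22
Op 15: tick 1 -> clock=23.
Final cache (unexpired): {b.com,c.com} -> size=2

Answer: 2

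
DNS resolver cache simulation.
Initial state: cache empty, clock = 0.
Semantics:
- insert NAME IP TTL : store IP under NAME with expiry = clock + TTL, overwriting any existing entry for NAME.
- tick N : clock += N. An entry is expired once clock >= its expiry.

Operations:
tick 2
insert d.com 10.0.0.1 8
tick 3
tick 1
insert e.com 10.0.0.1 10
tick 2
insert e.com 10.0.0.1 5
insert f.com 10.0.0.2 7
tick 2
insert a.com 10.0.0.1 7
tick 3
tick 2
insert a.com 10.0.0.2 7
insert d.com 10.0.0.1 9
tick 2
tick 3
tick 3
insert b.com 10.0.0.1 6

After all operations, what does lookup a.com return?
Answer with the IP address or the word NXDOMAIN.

Op 1: tick 2 -> clock=2.
Op 2: insert d.com -> 10.0.0.1 (expiry=2+8=10). clock=2
Op 3: tick 3 -> clock=5.
Op 4: tick 1 -> clock=6.
Op 5: insert e.com -> 10.0.0.1 (expiry=6+10=16). clock=6
Op 6: tick 2 -> clock=8.
Op 7: insert e.com -> 10.0.0.1 (expiry=8+5=13). clock=8
Op 8: insert f.com -> 10.0.0.2 (expiry=8+7=15). clock=8
Op 9: tick 2 -> clock=10. purged={d.com}
Op 10: insert a.com -> 10.0.0.1 (expiry=10+7=17). clock=10
Op 11: tick 3 -> clock=13. purged={e.com}
Op 12: tick 2 -> clock=15. purged={f.com}
Op 13: insert a.com -> 10.0.0.2 (expiry=15+7=22). clock=15
Op 14: insert d.com -> 10.0.0.1 (expiry=15+9=24). clock=15
Op 15: tick 2 -> clock=17.
Op 16: tick 3 -> clock=20.
Op 17: tick 3 -> clock=23. purged={a.com}
Op 18: insert b.com -> 10.0.0.1 (expiry=23+6=29). clock=23
lookup a.com: not in cache (expired or never inserted)

Answer: NXDOMAIN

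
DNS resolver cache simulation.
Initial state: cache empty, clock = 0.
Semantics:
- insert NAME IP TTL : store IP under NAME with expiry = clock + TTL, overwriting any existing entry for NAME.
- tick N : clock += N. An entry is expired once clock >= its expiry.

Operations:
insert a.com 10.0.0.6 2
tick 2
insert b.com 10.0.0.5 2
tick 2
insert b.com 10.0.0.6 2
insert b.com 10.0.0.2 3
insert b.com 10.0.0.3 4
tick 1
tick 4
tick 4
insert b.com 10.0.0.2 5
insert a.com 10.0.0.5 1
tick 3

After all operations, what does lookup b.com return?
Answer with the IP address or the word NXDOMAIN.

Op 1: insert a.com -> 10.0.0.6 (expiry=0+2=2). clock=0
Op 2: tick 2 -> clock=2. purged={a.com}
Op 3: insert b.com -> 10.0.0.5 (expiry=2+2=4). clock=2
Op 4: tick 2 -> clock=4. purged={b.com}
Op 5: insert b.com -> 10.0.0.6 (expiry=4+2=6). clock=4
Op 6: insert b.com -> 10.0.0.2 (expiry=4+3=7). clock=4
Op 7: insert b.com -> 10.0.0.3 (expiry=4+4=8). clock=4
Op 8: tick 1 -> clock=5.
Op 9: tick 4 -> clock=9. purged={b.com}
Op 10: tick 4 -> clock=13.
Op 11: insert b.com -> 10.0.0.2 (expiry=13+5=18). clock=13
Op 12: insert a.com -> 10.0.0.5 (expiry=13+1=14). clock=13
Op 13: tick 3 -> clock=16. purged={a.com}
lookup b.com: present, ip=10.0.0.2 expiry=18 > clock=16

Answer: 10.0.0.2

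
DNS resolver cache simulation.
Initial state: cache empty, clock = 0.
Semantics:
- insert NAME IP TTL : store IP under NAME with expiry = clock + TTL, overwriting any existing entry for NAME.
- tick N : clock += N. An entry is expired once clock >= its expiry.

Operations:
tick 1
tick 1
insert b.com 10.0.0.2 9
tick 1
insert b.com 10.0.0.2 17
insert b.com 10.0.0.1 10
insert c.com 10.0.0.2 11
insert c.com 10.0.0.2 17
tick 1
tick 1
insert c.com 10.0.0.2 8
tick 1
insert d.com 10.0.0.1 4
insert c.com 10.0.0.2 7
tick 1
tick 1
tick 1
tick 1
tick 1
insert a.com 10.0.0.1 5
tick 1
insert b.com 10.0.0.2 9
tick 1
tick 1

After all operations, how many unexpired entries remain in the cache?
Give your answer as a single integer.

Answer: 2

Derivation:
Op 1: tick 1 -> clock=1.
Op 2: tick 1 -> clock=2.
Op 3: insert b.com -> 10.0.0.2 (expiry=2+9=11). clock=2
Op 4: tick 1 -> clock=3.
Op 5: insert b.com -> 10.0.0.2 (expiry=3+17=20). clock=3
Op 6: insert b.com -> 10.0.0.1 (expiry=3+10=13). clock=3
Op 7: insert c.com -> 10.0.0.2 (expiry=3+11=14). clock=3
Op 8: insert c.com -> 10.0.0.2 (expiry=3+17=20). clock=3
Op 9: tick 1 -> clock=4.
Op 10: tick 1 -> clock=5.
Op 11: insert c.com -> 10.0.0.2 (expiry=5+8=13). clock=5
Op 12: tick 1 -> clock=6.
Op 13: insert d.com -> 10.0.0.1 (expiry=6+4=10). clock=6
Op 14: insert c.com -> 10.0.0.2 (expiry=6+7=13). clock=6
Op 15: tick 1 -> clock=7.
Op 16: tick 1 -> clock=8.
Op 17: tick 1 -> clock=9.
Op 18: tick 1 -> clock=10. purged={d.com}
Op 19: tick 1 -> clock=11.
Op 20: insert a.com -> 10.0.0.1 (expiry=11+5=16). clock=11
Op 21: tick 1 -> clock=12.
Op 22: insert b.com -> 10.0.0.2 (expiry=12+9=21). clock=12
Op 23: tick 1 -> clock=13. purged={c.com}
Op 24: tick 1 -> clock=14.
Final cache (unexpired): {a.com,b.com} -> size=2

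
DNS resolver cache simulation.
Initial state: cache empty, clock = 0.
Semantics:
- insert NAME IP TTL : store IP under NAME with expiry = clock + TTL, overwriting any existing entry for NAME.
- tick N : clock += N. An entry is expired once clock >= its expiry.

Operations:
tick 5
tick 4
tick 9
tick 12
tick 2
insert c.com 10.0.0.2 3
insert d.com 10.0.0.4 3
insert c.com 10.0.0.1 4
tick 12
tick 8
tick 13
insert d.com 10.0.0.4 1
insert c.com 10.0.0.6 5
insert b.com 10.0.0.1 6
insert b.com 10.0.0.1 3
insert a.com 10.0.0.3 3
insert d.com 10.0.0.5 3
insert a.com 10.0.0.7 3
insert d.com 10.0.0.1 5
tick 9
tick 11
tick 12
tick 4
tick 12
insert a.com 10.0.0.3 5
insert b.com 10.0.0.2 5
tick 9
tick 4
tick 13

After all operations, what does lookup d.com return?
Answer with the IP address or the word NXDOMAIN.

Op 1: tick 5 -> clock=5.
Op 2: tick 4 -> clock=9.
Op 3: tick 9 -> clock=18.
Op 4: tick 12 -> clock=30.
Op 5: tick 2 -> clock=32.
Op 6: insert c.com -> 10.0.0.2 (expiry=32+3=35). clock=32
Op 7: insert d.com -> 10.0.0.4 (expiry=32+3=35). clock=32
Op 8: insert c.com -> 10.0.0.1 (expiry=32+4=36). clock=32
Op 9: tick 12 -> clock=44. purged={c.com,d.com}
Op 10: tick 8 -> clock=52.
Op 11: tick 13 -> clock=65.
Op 12: insert d.com -> 10.0.0.4 (expiry=65+1=66). clock=65
Op 13: insert c.com -> 10.0.0.6 (expiry=65+5=70). clock=65
Op 14: insert b.com -> 10.0.0.1 (expiry=65+6=71). clock=65
Op 15: insert b.com -> 10.0.0.1 (expiry=65+3=68). clock=65
Op 16: insert a.com -> 10.0.0.3 (expiry=65+3=68). clock=65
Op 17: insert d.com -> 10.0.0.5 (expiry=65+3=68). clock=65
Op 18: insert a.com -> 10.0.0.7 (expiry=65+3=68). clock=65
Op 19: insert d.com -> 10.0.0.1 (expiry=65+5=70). clock=65
Op 20: tick 9 -> clock=74. purged={a.com,b.com,c.com,d.com}
Op 21: tick 11 -> clock=85.
Op 22: tick 12 -> clock=97.
Op 23: tick 4 -> clock=101.
Op 24: tick 12 -> clock=113.
Op 25: insert a.com -> 10.0.0.3 (expiry=113+5=118). clock=113
Op 26: insert b.com -> 10.0.0.2 (expiry=113+5=118). clock=113
Op 27: tick 9 -> clock=122. purged={a.com,b.com}
Op 28: tick 4 -> clock=126.
Op 29: tick 13 -> clock=139.
lookup d.com: not in cache (expired or never inserted)

Answer: NXDOMAIN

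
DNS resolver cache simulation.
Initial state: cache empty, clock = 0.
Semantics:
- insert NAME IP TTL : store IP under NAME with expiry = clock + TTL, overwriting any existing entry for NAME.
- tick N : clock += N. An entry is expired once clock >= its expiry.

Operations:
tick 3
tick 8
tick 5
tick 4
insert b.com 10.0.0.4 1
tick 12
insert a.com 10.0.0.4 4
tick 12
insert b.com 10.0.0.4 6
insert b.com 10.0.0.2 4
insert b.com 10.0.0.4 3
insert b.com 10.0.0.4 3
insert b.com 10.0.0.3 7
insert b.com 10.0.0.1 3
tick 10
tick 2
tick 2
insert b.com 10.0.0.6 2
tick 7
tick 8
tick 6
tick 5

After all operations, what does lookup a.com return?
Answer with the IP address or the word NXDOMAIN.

Answer: NXDOMAIN

Derivation:
Op 1: tick 3 -> clock=3.
Op 2: tick 8 -> clock=11.
Op 3: tick 5 -> clock=16.
Op 4: tick 4 -> clock=20.
Op 5: insert b.com -> 10.0.0.4 (expiry=20+1=21). clock=20
Op 6: tick 12 -> clock=32. purged={b.com}
Op 7: insert a.com -> 10.0.0.4 (expiry=32+4=36). clock=32
Op 8: tick 12 -> clock=44. purged={a.com}
Op 9: insert b.com -> 10.0.0.4 (expiry=44+6=50). clock=44
Op 10: insert b.com -> 10.0.0.2 (expiry=44+4=48). clock=44
Op 11: insert b.com -> 10.0.0.4 (expiry=44+3=47). clock=44
Op 12: insert b.com -> 10.0.0.4 (expiry=44+3=47). clock=44
Op 13: insert b.com -> 10.0.0.3 (expiry=44+7=51). clock=44
Op 14: insert b.com -> 10.0.0.1 (expiry=44+3=47). clock=44
Op 15: tick 10 -> clock=54. purged={b.com}
Op 16: tick 2 -> clock=56.
Op 17: tick 2 -> clock=58.
Op 18: insert b.com -> 10.0.0.6 (expiry=58+2=60). clock=58
Op 19: tick 7 -> clock=65. purged={b.com}
Op 20: tick 8 -> clock=73.
Op 21: tick 6 -> clock=79.
Op 22: tick 5 -> clock=84.
lookup a.com: not in cache (expired or never inserted)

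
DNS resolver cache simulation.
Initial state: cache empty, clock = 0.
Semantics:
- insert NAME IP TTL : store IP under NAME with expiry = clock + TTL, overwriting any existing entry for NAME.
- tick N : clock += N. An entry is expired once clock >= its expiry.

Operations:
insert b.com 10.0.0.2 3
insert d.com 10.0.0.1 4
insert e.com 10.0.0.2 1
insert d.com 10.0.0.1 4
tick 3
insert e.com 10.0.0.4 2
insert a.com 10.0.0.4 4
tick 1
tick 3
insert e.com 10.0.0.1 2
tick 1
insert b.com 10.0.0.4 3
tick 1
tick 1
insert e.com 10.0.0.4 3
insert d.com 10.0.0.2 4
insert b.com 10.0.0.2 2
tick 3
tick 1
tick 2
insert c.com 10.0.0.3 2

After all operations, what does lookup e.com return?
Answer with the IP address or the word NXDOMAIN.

Op 1: insert b.com -> 10.0.0.2 (expiry=0+3=3). clock=0
Op 2: insert d.com -> 10.0.0.1 (expiry=0+4=4). clock=0
Op 3: insert e.com -> 10.0.0.2 (expiry=0+1=1). clock=0
Op 4: insert d.com -> 10.0.0.1 (expiry=0+4=4). clock=0
Op 5: tick 3 -> clock=3. purged={b.com,e.com}
Op 6: insert e.com -> 10.0.0.4 (expiry=3+2=5). clock=3
Op 7: insert a.com -> 10.0.0.4 (expiry=3+4=7). clock=3
Op 8: tick 1 -> clock=4. purged={d.com}
Op 9: tick 3 -> clock=7. purged={a.com,e.com}
Op 10: insert e.com -> 10.0.0.1 (expiry=7+2=9). clock=7
Op 11: tick 1 -> clock=8.
Op 12: insert b.com -> 10.0.0.4 (expiry=8+3=11). clock=8
Op 13: tick 1 -> clock=9. purged={e.com}
Op 14: tick 1 -> clock=10.
Op 15: insert e.com -> 10.0.0.4 (expiry=10+3=13). clock=10
Op 16: insert d.com -> 10.0.0.2 (expiry=10+4=14). clock=10
Op 17: insert b.com -> 10.0.0.2 (expiry=10+2=12). clock=10
Op 18: tick 3 -> clock=13. purged={b.com,e.com}
Op 19: tick 1 -> clock=14. purged={d.com}
Op 20: tick 2 -> clock=16.
Op 21: insert c.com -> 10.0.0.3 (expiry=16+2=18). clock=16
lookup e.com: not in cache (expired or never inserted)

Answer: NXDOMAIN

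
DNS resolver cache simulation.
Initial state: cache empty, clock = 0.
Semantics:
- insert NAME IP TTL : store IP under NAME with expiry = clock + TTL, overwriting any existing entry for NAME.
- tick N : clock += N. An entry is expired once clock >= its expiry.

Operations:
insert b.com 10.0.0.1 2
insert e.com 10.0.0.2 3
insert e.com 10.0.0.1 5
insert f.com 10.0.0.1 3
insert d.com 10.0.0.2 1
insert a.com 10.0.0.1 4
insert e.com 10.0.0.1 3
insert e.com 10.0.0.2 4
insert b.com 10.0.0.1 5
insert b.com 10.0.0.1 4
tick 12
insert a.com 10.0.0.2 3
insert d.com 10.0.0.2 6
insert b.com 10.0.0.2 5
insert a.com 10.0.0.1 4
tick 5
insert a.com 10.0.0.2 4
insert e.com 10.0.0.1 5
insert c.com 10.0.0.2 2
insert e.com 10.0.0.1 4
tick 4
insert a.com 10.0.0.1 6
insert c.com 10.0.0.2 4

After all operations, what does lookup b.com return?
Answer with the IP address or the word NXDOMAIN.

Op 1: insert b.com -> 10.0.0.1 (expiry=0+2=2). clock=0
Op 2: insert e.com -> 10.0.0.2 (expiry=0+3=3). clock=0
Op 3: insert e.com -> 10.0.0.1 (expiry=0+5=5). clock=0
Op 4: insert f.com -> 10.0.0.1 (expiry=0+3=3). clock=0
Op 5: insert d.com -> 10.0.0.2 (expiry=0+1=1). clock=0
Op 6: insert a.com -> 10.0.0.1 (expiry=0+4=4). clock=0
Op 7: insert e.com -> 10.0.0.1 (expiry=0+3=3). clock=0
Op 8: insert e.com -> 10.0.0.2 (expiry=0+4=4). clock=0
Op 9: insert b.com -> 10.0.0.1 (expiry=0+5=5). clock=0
Op 10: insert b.com -> 10.0.0.1 (expiry=0+4=4). clock=0
Op 11: tick 12 -> clock=12. purged={a.com,b.com,d.com,e.com,f.com}
Op 12: insert a.com -> 10.0.0.2 (expiry=12+3=15). clock=12
Op 13: insert d.com -> 10.0.0.2 (expiry=12+6=18). clock=12
Op 14: insert b.com -> 10.0.0.2 (expiry=12+5=17). clock=12
Op 15: insert a.com -> 10.0.0.1 (expiry=12+4=16). clock=12
Op 16: tick 5 -> clock=17. purged={a.com,b.com}
Op 17: insert a.com -> 10.0.0.2 (expiry=17+4=21). clock=17
Op 18: insert e.com -> 10.0.0.1 (expiry=17+5=22). clock=17
Op 19: insert c.com -> 10.0.0.2 (expiry=17+2=19). clock=17
Op 20: insert e.com -> 10.0.0.1 (expiry=17+4=21). clock=17
Op 21: tick 4 -> clock=21. purged={a.com,c.com,d.com,e.com}
Op 22: insert a.com -> 10.0.0.1 (expiry=21+6=27). clock=21
Op 23: insert c.com -> 10.0.0.2 (expiry=21+4=25). clock=21
lookup b.com: not in cache (expired or never inserted)

Answer: NXDOMAIN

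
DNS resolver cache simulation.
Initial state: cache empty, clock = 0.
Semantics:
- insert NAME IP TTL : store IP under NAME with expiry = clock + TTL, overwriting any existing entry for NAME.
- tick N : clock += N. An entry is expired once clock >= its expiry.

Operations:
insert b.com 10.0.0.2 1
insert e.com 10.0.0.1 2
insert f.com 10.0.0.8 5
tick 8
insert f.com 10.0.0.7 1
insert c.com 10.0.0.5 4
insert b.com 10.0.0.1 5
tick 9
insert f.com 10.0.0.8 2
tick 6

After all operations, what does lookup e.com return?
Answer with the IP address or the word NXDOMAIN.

Answer: NXDOMAIN

Derivation:
Op 1: insert b.com -> 10.0.0.2 (expiry=0+1=1). clock=0
Op 2: insert e.com -> 10.0.0.1 (expiry=0+2=2). clock=0
Op 3: insert f.com -> 10.0.0.8 (expiry=0+5=5). clock=0
Op 4: tick 8 -> clock=8. purged={b.com,e.com,f.com}
Op 5: insert f.com -> 10.0.0.7 (expiry=8+1=9). clock=8
Op 6: insert c.com -> 10.0.0.5 (expiry=8+4=12). clock=8
Op 7: insert b.com -> 10.0.0.1 (expiry=8+5=13). clock=8
Op 8: tick 9 -> clock=17. purged={b.com,c.com,f.com}
Op 9: insert f.com -> 10.0.0.8 (expiry=17+2=19). clock=17
Op 10: tick 6 -> clock=23. purged={f.com}
lookup e.com: not in cache (expired or never inserted)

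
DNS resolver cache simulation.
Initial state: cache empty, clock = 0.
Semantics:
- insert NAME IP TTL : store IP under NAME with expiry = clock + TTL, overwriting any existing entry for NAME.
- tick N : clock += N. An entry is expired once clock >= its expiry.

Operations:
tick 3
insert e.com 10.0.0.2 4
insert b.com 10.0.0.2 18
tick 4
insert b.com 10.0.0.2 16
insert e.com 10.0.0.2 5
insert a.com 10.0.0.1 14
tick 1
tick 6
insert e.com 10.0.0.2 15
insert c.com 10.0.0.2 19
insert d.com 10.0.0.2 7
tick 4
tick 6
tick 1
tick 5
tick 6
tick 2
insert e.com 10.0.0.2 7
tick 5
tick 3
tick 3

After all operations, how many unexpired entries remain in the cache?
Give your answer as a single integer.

Answer: 0

Derivation:
Op 1: tick 3 -> clock=3.
Op 2: insert e.com -> 10.0.0.2 (expiry=3+4=7). clock=3
Op 3: insert b.com -> 10.0.0.2 (expiry=3+18=21). clock=3
Op 4: tick 4 -> clock=7. purged={e.com}
Op 5: insert b.com -> 10.0.0.2 (expiry=7+16=23). clock=7
Op 6: insert e.com -> 10.0.0.2 (expiry=7+5=12). clock=7
Op 7: insert a.com -> 10.0.0.1 (expiry=7+14=21). clock=7
Op 8: tick 1 -> clock=8.
Op 9: tick 6 -> clock=14. purged={e.com}
Op 10: insert e.com -> 10.0.0.2 (expiry=14+15=29). clock=14
Op 11: insert c.com -> 10.0.0.2 (expiry=14+19=33). clock=14
Op 12: insert d.com -> 10.0.0.2 (expiry=14+7=21). clock=14
Op 13: tick 4 -> clock=18.
Op 14: tick 6 -> clock=24. purged={a.com,b.com,d.com}
Op 15: tick 1 -> clock=25.
Op 16: tick 5 -> clock=30. purged={e.com}
Op 17: tick 6 -> clock=36. purged={c.com}
Op 18: tick 2 -> clock=38.
Op 19: insert e.com -> 10.0.0.2 (expiry=38+7=45). clock=38
Op 20: tick 5 -> clock=43.
Op 21: tick 3 -> clock=46. purged={e.com}
Op 22: tick 3 -> clock=49.
Final cache (unexpired): {} -> size=0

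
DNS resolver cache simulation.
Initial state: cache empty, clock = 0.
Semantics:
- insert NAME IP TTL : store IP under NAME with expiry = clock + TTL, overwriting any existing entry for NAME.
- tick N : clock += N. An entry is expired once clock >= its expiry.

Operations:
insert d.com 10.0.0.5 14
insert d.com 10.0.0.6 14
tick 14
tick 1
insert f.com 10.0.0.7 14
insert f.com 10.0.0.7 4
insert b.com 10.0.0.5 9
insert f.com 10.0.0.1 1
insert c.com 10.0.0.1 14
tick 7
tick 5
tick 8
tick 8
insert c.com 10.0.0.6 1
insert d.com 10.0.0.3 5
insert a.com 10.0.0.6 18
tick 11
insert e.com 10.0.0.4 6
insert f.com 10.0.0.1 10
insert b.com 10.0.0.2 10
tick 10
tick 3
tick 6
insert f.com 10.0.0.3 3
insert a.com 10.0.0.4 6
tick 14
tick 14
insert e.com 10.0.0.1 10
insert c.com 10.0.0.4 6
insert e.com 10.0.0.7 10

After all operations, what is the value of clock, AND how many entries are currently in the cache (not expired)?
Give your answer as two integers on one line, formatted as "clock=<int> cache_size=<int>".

Op 1: insert d.com -> 10.0.0.5 (expiry=0+14=14). clock=0
Op 2: insert d.com -> 10.0.0.6 (expiry=0+14=14). clock=0
Op 3: tick 14 -> clock=14. purged={d.com}
Op 4: tick 1 -> clock=15.
Op 5: insert f.com -> 10.0.0.7 (expiry=15+14=29). clock=15
Op 6: insert f.com -> 10.0.0.7 (expiry=15+4=19). clock=15
Op 7: insert b.com -> 10.0.0.5 (expiry=15+9=24). clock=15
Op 8: insert f.com -> 10.0.0.1 (expiry=15+1=16). clock=15
Op 9: insert c.com -> 10.0.0.1 (expiry=15+14=29). clock=15
Op 10: tick 7 -> clock=22. purged={f.com}
Op 11: tick 5 -> clock=27. purged={b.com}
Op 12: tick 8 -> clock=35. purged={c.com}
Op 13: tick 8 -> clock=43.
Op 14: insert c.com -> 10.0.0.6 (expiry=43+1=44). clock=43
Op 15: insert d.com -> 10.0.0.3 (expiry=43+5=48). clock=43
Op 16: insert a.com -> 10.0.0.6 (expiry=43+18=61). clock=43
Op 17: tick 11 -> clock=54. purged={c.com,d.com}
Op 18: insert e.com -> 10.0.0.4 (expiry=54+6=60). clock=54
Op 19: insert f.com -> 10.0.0.1 (expiry=54+10=64). clock=54
Op 20: insert b.com -> 10.0.0.2 (expiry=54+10=64). clock=54
Op 21: tick 10 -> clock=64. purged={a.com,b.com,e.com,f.com}
Op 22: tick 3 -> clock=67.
Op 23: tick 6 -> clock=73.
Op 24: insert f.com -> 10.0.0.3 (expiry=73+3=76). clock=73
Op 25: insert a.com -> 10.0.0.4 (expiry=73+6=79). clock=73
Op 26: tick 14 -> clock=87. purged={a.com,f.com}
Op 27: tick 14 -> clock=101.
Op 28: insert e.com -> 10.0.0.1 (expiry=101+10=111). clock=101
Op 29: insert c.com -> 10.0.0.4 (expiry=101+6=107). clock=101
Op 30: insert e.com -> 10.0.0.7 (expiry=101+10=111). clock=101
Final clock = 101
Final cache (unexpired): {c.com,e.com} -> size=2

Answer: clock=101 cache_size=2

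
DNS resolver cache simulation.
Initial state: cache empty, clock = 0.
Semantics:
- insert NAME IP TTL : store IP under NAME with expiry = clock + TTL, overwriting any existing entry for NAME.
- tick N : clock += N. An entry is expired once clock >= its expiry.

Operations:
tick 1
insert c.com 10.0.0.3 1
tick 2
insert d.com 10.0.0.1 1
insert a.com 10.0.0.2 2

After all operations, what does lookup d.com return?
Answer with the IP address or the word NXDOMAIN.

Answer: 10.0.0.1

Derivation:
Op 1: tick 1 -> clock=1.
Op 2: insert c.com -> 10.0.0.3 (expiry=1+1=2). clock=1
Op 3: tick 2 -> clock=3. purged={c.com}
Op 4: insert d.com -> 10.0.0.1 (expiry=3+1=4). clock=3
Op 5: insert a.com -> 10.0.0.2 (expiry=3+2=5). clock=3
lookup d.com: present, ip=10.0.0.1 expiry=4 > clock=3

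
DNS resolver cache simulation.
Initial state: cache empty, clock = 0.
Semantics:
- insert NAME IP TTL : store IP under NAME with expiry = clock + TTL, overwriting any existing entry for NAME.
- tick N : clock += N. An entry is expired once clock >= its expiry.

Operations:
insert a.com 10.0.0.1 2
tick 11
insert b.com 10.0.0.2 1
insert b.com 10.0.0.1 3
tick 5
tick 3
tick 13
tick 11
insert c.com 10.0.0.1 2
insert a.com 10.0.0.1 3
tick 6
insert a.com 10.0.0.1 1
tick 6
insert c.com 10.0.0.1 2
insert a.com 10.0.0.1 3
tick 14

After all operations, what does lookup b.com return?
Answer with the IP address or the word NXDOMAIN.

Op 1: insert a.com -> 10.0.0.1 (expiry=0+2=2). clock=0
Op 2: tick 11 -> clock=11. purged={a.com}
Op 3: insert b.com -> 10.0.0.2 (expiry=11+1=12). clock=11
Op 4: insert b.com -> 10.0.0.1 (expiry=11+3=14). clock=11
Op 5: tick 5 -> clock=16. purged={b.com}
Op 6: tick 3 -> clock=19.
Op 7: tick 13 -> clock=32.
Op 8: tick 11 -> clock=43.
Op 9: insert c.com -> 10.0.0.1 (expiry=43+2=45). clock=43
Op 10: insert a.com -> 10.0.0.1 (expiry=43+3=46). clock=43
Op 11: tick 6 -> clock=49. purged={a.com,c.com}
Op 12: insert a.com -> 10.0.0.1 (expiry=49+1=50). clock=49
Op 13: tick 6 -> clock=55. purged={a.com}
Op 14: insert c.com -> 10.0.0.1 (expiry=55+2=57). clock=55
Op 15: insert a.com -> 10.0.0.1 (expiry=55+3=58). clock=55
Op 16: tick 14 -> clock=69. purged={a.com,c.com}
lookup b.com: not in cache (expired or never inserted)

Answer: NXDOMAIN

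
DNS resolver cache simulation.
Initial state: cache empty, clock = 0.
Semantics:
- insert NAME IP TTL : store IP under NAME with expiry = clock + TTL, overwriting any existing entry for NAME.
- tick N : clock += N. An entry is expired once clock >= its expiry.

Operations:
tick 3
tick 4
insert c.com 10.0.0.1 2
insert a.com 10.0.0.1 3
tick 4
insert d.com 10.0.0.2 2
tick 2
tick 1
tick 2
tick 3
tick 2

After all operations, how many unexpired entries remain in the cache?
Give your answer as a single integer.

Op 1: tick 3 -> clock=3.
Op 2: tick 4 -> clock=7.
Op 3: insert c.com -> 10.0.0.1 (expiry=7+2=9). clock=7
Op 4: insert a.com -> 10.0.0.1 (expiry=7+3=10). clock=7
Op 5: tick 4 -> clock=11. purged={a.com,c.com}
Op 6: insert d.com -> 10.0.0.2 (expiry=11+2=13). clock=11
Op 7: tick 2 -> clock=13. purged={d.com}
Op 8: tick 1 -> clock=14.
Op 9: tick 2 -> clock=16.
Op 10: tick 3 -> clock=19.
Op 11: tick 2 -> clock=21.
Final cache (unexpired): {} -> size=0

Answer: 0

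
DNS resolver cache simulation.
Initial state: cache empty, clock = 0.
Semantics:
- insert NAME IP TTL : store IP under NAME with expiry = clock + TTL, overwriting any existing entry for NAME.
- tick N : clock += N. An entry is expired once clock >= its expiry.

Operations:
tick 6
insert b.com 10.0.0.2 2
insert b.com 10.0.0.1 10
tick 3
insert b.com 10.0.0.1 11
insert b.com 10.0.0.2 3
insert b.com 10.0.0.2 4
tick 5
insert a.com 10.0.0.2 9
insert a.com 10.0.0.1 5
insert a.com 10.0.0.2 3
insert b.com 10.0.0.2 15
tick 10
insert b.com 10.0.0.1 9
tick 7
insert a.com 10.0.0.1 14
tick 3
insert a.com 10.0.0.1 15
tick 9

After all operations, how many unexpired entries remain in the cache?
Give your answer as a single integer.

Op 1: tick 6 -> clock=6.
Op 2: insert b.com -> 10.0.0.2 (expiry=6+2=8). clock=6
Op 3: insert b.com -> 10.0.0.1 (expiry=6+10=16). clock=6
Op 4: tick 3 -> clock=9.
Op 5: insert b.com -> 10.0.0.1 (expiry=9+11=20). clock=9
Op 6: insert b.com -> 10.0.0.2 (expiry=9+3=12). clock=9
Op 7: insert b.com -> 10.0.0.2 (expiry=9+4=13). clock=9
Op 8: tick 5 -> clock=14. purged={b.com}
Op 9: insert a.com -> 10.0.0.2 (expiry=14+9=23). clock=14
Op 10: insert a.com -> 10.0.0.1 (expiry=14+5=19). clock=14
Op 11: insert a.com -> 10.0.0.2 (expiry=14+3=17). clock=14
Op 12: insert b.com -> 10.0.0.2 (expiry=14+15=29). clock=14
Op 13: tick 10 -> clock=24. purged={a.com}
Op 14: insert b.com -> 10.0.0.1 (expiry=24+9=33). clock=24
Op 15: tick 7 -> clock=31.
Op 16: insert a.com -> 10.0.0.1 (expiry=31+14=45). clock=31
Op 17: tick 3 -> clock=34. purged={b.com}
Op 18: insert a.com -> 10.0.0.1 (expiry=34+15=49). clock=34
Op 19: tick 9 -> clock=43.
Final cache (unexpired): {a.com} -> size=1

Answer: 1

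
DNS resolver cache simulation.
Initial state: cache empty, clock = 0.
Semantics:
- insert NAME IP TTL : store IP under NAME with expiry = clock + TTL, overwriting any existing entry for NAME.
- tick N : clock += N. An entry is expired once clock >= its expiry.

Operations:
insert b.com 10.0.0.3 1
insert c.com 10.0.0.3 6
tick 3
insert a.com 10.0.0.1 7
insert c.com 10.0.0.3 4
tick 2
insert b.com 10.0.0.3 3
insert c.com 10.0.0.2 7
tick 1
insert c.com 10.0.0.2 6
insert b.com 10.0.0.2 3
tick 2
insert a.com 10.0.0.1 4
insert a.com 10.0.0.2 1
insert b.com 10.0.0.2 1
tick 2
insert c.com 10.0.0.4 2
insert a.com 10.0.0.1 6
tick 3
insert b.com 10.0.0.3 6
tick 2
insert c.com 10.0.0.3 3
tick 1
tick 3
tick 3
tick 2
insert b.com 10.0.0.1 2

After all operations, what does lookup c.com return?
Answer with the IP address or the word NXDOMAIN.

Answer: NXDOMAIN

Derivation:
Op 1: insert b.com -> 10.0.0.3 (expiry=0+1=1). clock=0
Op 2: insert c.com -> 10.0.0.3 (expiry=0+6=6). clock=0
Op 3: tick 3 -> clock=3. purged={b.com}
Op 4: insert a.com -> 10.0.0.1 (expiry=3+7=10). clock=3
Op 5: insert c.com -> 10.0.0.3 (expiry=3+4=7). clock=3
Op 6: tick 2 -> clock=5.
Op 7: insert b.com -> 10.0.0.3 (expiry=5+3=8). clock=5
Op 8: insert c.com -> 10.0.0.2 (expiry=5+7=12). clock=5
Op 9: tick 1 -> clock=6.
Op 10: insert c.com -> 10.0.0.2 (expiry=6+6=12). clock=6
Op 11: insert b.com -> 10.0.0.2 (expiry=6+3=9). clock=6
Op 12: tick 2 -> clock=8.
Op 13: insert a.com -> 10.0.0.1 (expiry=8+4=12). clock=8
Op 14: insert a.com -> 10.0.0.2 (expiry=8+1=9). clock=8
Op 15: insert b.com -> 10.0.0.2 (expiry=8+1=9). clock=8
Op 16: tick 2 -> clock=10. purged={a.com,b.com}
Op 17: insert c.com -> 10.0.0.4 (expiry=10+2=12). clock=10
Op 18: insert a.com -> 10.0.0.1 (expiry=10+6=16). clock=10
Op 19: tick 3 -> clock=13. purged={c.com}
Op 20: insert b.com -> 10.0.0.3 (expiry=13+6=19). clock=13
Op 21: tick 2 -> clock=15.
Op 22: insert c.com -> 10.0.0.3 (expiry=15+3=18). clock=15
Op 23: tick 1 -> clock=16. purged={a.com}
Op 24: tick 3 -> clock=19. purged={b.com,c.com}
Op 25: tick 3 -> clock=22.
Op 26: tick 2 -> clock=24.
Op 27: insert b.com -> 10.0.0.1 (expiry=24+2=26). clock=24
lookup c.com: not in cache (expired or never inserted)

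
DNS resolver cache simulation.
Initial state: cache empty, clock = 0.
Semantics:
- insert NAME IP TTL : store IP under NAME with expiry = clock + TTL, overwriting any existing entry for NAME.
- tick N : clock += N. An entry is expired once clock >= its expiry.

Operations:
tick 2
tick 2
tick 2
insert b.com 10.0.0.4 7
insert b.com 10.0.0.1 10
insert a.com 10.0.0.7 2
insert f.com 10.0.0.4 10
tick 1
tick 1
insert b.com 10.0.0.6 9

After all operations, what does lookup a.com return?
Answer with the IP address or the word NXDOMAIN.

Answer: NXDOMAIN

Derivation:
Op 1: tick 2 -> clock=2.
Op 2: tick 2 -> clock=4.
Op 3: tick 2 -> clock=6.
Op 4: insert b.com -> 10.0.0.4 (expiry=6+7=13). clock=6
Op 5: insert b.com -> 10.0.0.1 (expiry=6+10=16). clock=6
Op 6: insert a.com -> 10.0.0.7 (expiry=6+2=8). clock=6
Op 7: insert f.com -> 10.0.0.4 (expiry=6+10=16). clock=6
Op 8: tick 1 -> clock=7.
Op 9: tick 1 -> clock=8. purged={a.com}
Op 10: insert b.com -> 10.0.0.6 (expiry=8+9=17). clock=8
lookup a.com: not in cache (expired or never inserted)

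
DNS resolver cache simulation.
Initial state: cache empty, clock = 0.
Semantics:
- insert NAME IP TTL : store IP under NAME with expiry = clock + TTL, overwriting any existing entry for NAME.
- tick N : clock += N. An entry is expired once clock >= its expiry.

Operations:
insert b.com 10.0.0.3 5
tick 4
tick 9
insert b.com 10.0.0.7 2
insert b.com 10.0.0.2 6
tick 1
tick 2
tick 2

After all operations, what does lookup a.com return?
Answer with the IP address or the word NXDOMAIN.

Op 1: insert b.com -> 10.0.0.3 (expiry=0+5=5). clock=0
Op 2: tick 4 -> clock=4.
Op 3: tick 9 -> clock=13. purged={b.com}
Op 4: insert b.com -> 10.0.0.7 (expiry=13+2=15). clock=13
Op 5: insert b.com -> 10.0.0.2 (expiry=13+6=19). clock=13
Op 6: tick 1 -> clock=14.
Op 7: tick 2 -> clock=16.
Op 8: tick 2 -> clock=18.
lookup a.com: not in cache (expired or never inserted)

Answer: NXDOMAIN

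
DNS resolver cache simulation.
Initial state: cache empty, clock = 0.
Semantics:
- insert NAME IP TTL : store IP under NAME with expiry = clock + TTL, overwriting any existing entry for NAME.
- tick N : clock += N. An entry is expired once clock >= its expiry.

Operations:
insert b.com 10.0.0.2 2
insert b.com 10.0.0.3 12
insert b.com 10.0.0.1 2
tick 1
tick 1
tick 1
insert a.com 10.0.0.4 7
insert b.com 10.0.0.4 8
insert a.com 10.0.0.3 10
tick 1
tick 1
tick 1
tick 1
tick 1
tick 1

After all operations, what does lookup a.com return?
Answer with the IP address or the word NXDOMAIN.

Op 1: insert b.com -> 10.0.0.2 (expiry=0+2=2). clock=0
Op 2: insert b.com -> 10.0.0.3 (expiry=0+12=12). clock=0
Op 3: insert b.com -> 10.0.0.1 (expiry=0+2=2). clock=0
Op 4: tick 1 -> clock=1.
Op 5: tick 1 -> clock=2. purged={b.com}
Op 6: tick 1 -> clock=3.
Op 7: insert a.com -> 10.0.0.4 (expiry=3+7=10). clock=3
Op 8: insert b.com -> 10.0.0.4 (expiry=3+8=11). clock=3
Op 9: insert a.com -> 10.0.0.3 (expiry=3+10=13). clock=3
Op 10: tick 1 -> clock=4.
Op 11: tick 1 -> clock=5.
Op 12: tick 1 -> clock=6.
Op 13: tick 1 -> clock=7.
Op 14: tick 1 -> clock=8.
Op 15: tick 1 -> clock=9.
lookup a.com: present, ip=10.0.0.3 expiry=13 > clock=9

Answer: 10.0.0.3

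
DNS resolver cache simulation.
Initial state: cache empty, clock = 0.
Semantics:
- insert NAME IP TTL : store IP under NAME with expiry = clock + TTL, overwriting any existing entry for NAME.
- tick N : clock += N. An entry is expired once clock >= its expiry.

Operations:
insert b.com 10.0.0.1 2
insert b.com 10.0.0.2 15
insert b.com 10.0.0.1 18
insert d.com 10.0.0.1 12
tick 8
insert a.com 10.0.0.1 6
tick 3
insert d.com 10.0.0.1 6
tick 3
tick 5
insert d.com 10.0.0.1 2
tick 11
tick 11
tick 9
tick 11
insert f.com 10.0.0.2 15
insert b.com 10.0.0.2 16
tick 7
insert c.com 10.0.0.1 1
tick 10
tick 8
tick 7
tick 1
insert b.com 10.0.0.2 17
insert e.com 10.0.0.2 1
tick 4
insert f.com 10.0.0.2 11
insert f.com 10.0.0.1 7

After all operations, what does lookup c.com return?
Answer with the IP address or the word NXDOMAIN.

Answer: NXDOMAIN

Derivation:
Op 1: insert b.com -> 10.0.0.1 (expiry=0+2=2). clock=0
Op 2: insert b.com -> 10.0.0.2 (expiry=0+15=15). clock=0
Op 3: insert b.com -> 10.0.0.1 (expiry=0+18=18). clock=0
Op 4: insert d.com -> 10.0.0.1 (expiry=0+12=12). clock=0
Op 5: tick 8 -> clock=8.
Op 6: insert a.com -> 10.0.0.1 (expiry=8+6=14). clock=8
Op 7: tick 3 -> clock=11.
Op 8: insert d.com -> 10.0.0.1 (expiry=11+6=17). clock=11
Op 9: tick 3 -> clock=14. purged={a.com}
Op 10: tick 5 -> clock=19. purged={b.com,d.com}
Op 11: insert d.com -> 10.0.0.1 (expiry=19+2=21). clock=19
Op 12: tick 11 -> clock=30. purged={d.com}
Op 13: tick 11 -> clock=41.
Op 14: tick 9 -> clock=50.
Op 15: tick 11 -> clock=61.
Op 16: insert f.com -> 10.0.0.2 (expiry=61+15=76). clock=61
Op 17: insert b.com -> 10.0.0.2 (expiry=61+16=77). clock=61
Op 18: tick 7 -> clock=68.
Op 19: insert c.com -> 10.0.0.1 (expiry=68+1=69). clock=68
Op 20: tick 10 -> clock=78. purged={b.com,c.com,f.com}
Op 21: tick 8 -> clock=86.
Op 22: tick 7 -> clock=93.
Op 23: tick 1 -> clock=94.
Op 24: insert b.com -> 10.0.0.2 (expiry=94+17=111). clock=94
Op 25: insert e.com -> 10.0.0.2 (expiry=94+1=95). clock=94
Op 26: tick 4 -> clock=98. purged={e.com}
Op 27: insert f.com -> 10.0.0.2 (expiry=98+11=109). clock=98
Op 28: insert f.com -> 10.0.0.1 (expiry=98+7=105). clock=98
lookup c.com: not in cache (expired or never inserted)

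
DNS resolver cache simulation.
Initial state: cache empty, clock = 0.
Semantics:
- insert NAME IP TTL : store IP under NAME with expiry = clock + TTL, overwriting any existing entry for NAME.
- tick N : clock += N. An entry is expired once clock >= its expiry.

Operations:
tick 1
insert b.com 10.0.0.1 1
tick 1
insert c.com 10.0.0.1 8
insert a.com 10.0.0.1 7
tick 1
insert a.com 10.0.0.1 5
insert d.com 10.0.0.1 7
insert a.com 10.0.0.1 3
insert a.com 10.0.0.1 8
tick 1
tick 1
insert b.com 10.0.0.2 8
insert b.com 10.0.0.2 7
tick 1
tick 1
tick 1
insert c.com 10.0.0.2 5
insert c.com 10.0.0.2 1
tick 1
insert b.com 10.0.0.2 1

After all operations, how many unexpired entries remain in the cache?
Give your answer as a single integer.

Answer: 3

Derivation:
Op 1: tick 1 -> clock=1.
Op 2: insert b.com -> 10.0.0.1 (expiry=1+1=2). clock=1
Op 3: tick 1 -> clock=2. purged={b.com}
Op 4: insert c.com -> 10.0.0.1 (expiry=2+8=10). clock=2
Op 5: insert a.com -> 10.0.0.1 (expiry=2+7=9). clock=2
Op 6: tick 1 -> clock=3.
Op 7: insert a.com -> 10.0.0.1 (expiry=3+5=8). clock=3
Op 8: insert d.com -> 10.0.0.1 (expiry=3+7=10). clock=3
Op 9: insert a.com -> 10.0.0.1 (expiry=3+3=6). clock=3
Op 10: insert a.com -> 10.0.0.1 (expiry=3+8=11). clock=3
Op 11: tick 1 -> clock=4.
Op 12: tick 1 -> clock=5.
Op 13: insert b.com -> 10.0.0.2 (expiry=5+8=13). clock=5
Op 14: insert b.com -> 10.0.0.2 (expiry=5+7=12). clock=5
Op 15: tick 1 -> clock=6.
Op 16: tick 1 -> clock=7.
Op 17: tick 1 -> clock=8.
Op 18: insert c.com -> 10.0.0.2 (expiry=8+5=13). clock=8
Op 19: insert c.com -> 10.0.0.2 (expiry=8+1=9). clock=8
Op 20: tick 1 -> clock=9. purged={c.com}
Op 21: insert b.com -> 10.0.0.2 (expiry=9+1=10). clock=9
Final cache (unexpired): {a.com,b.com,d.com} -> size=3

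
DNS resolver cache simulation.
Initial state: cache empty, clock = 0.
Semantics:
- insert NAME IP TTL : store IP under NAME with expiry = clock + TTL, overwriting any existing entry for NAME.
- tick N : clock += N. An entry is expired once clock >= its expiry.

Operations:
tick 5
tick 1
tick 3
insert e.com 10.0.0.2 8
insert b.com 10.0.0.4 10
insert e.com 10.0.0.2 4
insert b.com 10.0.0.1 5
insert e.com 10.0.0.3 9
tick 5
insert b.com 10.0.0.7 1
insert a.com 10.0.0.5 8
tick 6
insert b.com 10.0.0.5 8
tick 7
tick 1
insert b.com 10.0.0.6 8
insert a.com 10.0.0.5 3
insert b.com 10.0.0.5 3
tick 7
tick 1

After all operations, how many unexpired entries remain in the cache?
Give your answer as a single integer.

Answer: 0

Derivation:
Op 1: tick 5 -> clock=5.
Op 2: tick 1 -> clock=6.
Op 3: tick 3 -> clock=9.
Op 4: insert e.com -> 10.0.0.2 (expiry=9+8=17). clock=9
Op 5: insert b.com -> 10.0.0.4 (expiry=9+10=19). clock=9
Op 6: insert e.com -> 10.0.0.2 (expiry=9+4=13). clock=9
Op 7: insert b.com -> 10.0.0.1 (expiry=9+5=14). clock=9
Op 8: insert e.com -> 10.0.0.3 (expiry=9+9=18). clock=9
Op 9: tick 5 -> clock=14. purged={b.com}
Op 10: insert b.com -> 10.0.0.7 (expiry=14+1=15). clock=14
Op 11: insert a.com -> 10.0.0.5 (expiry=14+8=22). clock=14
Op 12: tick 6 -> clock=20. purged={b.com,e.com}
Op 13: insert b.com -> 10.0.0.5 (expiry=20+8=28). clock=20
Op 14: tick 7 -> clock=27. purged={a.com}
Op 15: tick 1 -> clock=28. purged={b.com}
Op 16: insert b.com -> 10.0.0.6 (expiry=28+8=36). clock=28
Op 17: insert a.com -> 10.0.0.5 (expiry=28+3=31). clock=28
Op 18: insert b.com -> 10.0.0.5 (expiry=28+3=31). clock=28
Op 19: tick 7 -> clock=35. purged={a.com,b.com}
Op 20: tick 1 -> clock=36.
Final cache (unexpired): {} -> size=0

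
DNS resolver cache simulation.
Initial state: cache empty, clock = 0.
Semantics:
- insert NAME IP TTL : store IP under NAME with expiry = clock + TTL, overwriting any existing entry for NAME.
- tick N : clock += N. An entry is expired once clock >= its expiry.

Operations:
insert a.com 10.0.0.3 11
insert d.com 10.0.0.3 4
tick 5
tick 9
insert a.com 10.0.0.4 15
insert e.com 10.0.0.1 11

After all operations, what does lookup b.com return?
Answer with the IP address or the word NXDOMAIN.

Answer: NXDOMAIN

Derivation:
Op 1: insert a.com -> 10.0.0.3 (expiry=0+11=11). clock=0
Op 2: insert d.com -> 10.0.0.3 (expiry=0+4=4). clock=0
Op 3: tick 5 -> clock=5. purged={d.com}
Op 4: tick 9 -> clock=14. purged={a.com}
Op 5: insert a.com -> 10.0.0.4 (expiry=14+15=29). clock=14
Op 6: insert e.com -> 10.0.0.1 (expiry=14+11=25). clock=14
lookup b.com: not in cache (expired or never inserted)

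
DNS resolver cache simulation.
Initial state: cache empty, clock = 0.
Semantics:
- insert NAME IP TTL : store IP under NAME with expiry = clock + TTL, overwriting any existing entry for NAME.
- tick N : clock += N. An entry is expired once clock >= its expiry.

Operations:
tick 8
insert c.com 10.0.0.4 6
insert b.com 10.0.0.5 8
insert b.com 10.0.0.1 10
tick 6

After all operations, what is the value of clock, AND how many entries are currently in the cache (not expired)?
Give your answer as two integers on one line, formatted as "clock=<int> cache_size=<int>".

Op 1: tick 8 -> clock=8.
Op 2: insert c.com -> 10.0.0.4 (expiry=8+6=14). clock=8
Op 3: insert b.com -> 10.0.0.5 (expiry=8+8=16). clock=8
Op 4: insert b.com -> 10.0.0.1 (expiry=8+10=18). clock=8
Op 5: tick 6 -> clock=14. purged={c.com}
Final clock = 14
Final cache (unexpired): {b.com} -> size=1

Answer: clock=14 cache_size=1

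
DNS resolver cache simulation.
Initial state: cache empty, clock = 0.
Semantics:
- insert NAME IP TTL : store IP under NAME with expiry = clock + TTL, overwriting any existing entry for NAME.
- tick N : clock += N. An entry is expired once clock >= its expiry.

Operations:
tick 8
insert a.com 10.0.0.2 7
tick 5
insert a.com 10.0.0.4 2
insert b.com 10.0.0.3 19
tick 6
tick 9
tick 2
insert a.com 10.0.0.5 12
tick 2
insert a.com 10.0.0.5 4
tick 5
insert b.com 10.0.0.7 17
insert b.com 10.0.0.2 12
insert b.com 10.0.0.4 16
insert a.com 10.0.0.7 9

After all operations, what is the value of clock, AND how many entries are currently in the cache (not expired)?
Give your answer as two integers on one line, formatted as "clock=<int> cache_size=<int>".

Answer: clock=37 cache_size=2

Derivation:
Op 1: tick 8 -> clock=8.
Op 2: insert a.com -> 10.0.0.2 (expiry=8+7=15). clock=8
Op 3: tick 5 -> clock=13.
Op 4: insert a.com -> 10.0.0.4 (expiry=13+2=15). clock=13
Op 5: insert b.com -> 10.0.0.3 (expiry=13+19=32). clock=13
Op 6: tick 6 -> clock=19. purged={a.com}
Op 7: tick 9 -> clock=28.
Op 8: tick 2 -> clock=30.
Op 9: insert a.com -> 10.0.0.5 (expiry=30+12=42). clock=30
Op 10: tick 2 -> clock=32. purged={b.com}
Op 11: insert a.com -> 10.0.0.5 (expiry=32+4=36). clock=32
Op 12: tick 5 -> clock=37. purged={a.com}
Op 13: insert b.com -> 10.0.0.7 (expiry=37+17=54). clock=37
Op 14: insert b.com -> 10.0.0.2 (expiry=37+12=49). clock=37
Op 15: insert b.com -> 10.0.0.4 (expiry=37+16=53). clock=37
Op 16: insert a.com -> 10.0.0.7 (expiry=37+9=46). clock=37
Final clock = 37
Final cache (unexpired): {a.com,b.com} -> size=2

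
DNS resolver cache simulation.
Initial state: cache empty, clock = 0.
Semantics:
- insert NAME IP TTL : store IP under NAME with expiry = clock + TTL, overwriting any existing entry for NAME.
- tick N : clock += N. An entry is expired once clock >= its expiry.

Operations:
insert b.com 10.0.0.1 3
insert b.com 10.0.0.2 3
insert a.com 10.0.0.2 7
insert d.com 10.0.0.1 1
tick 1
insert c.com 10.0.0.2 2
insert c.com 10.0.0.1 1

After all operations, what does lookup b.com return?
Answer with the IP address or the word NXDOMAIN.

Answer: 10.0.0.2

Derivation:
Op 1: insert b.com -> 10.0.0.1 (expiry=0+3=3). clock=0
Op 2: insert b.com -> 10.0.0.2 (expiry=0+3=3). clock=0
Op 3: insert a.com -> 10.0.0.2 (expiry=0+7=7). clock=0
Op 4: insert d.com -> 10.0.0.1 (expiry=0+1=1). clock=0
Op 5: tick 1 -> clock=1. purged={d.com}
Op 6: insert c.com -> 10.0.0.2 (expiry=1+2=3). clock=1
Op 7: insert c.com -> 10.0.0.1 (expiry=1+1=2). clock=1
lookup b.com: present, ip=10.0.0.2 expiry=3 > clock=1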